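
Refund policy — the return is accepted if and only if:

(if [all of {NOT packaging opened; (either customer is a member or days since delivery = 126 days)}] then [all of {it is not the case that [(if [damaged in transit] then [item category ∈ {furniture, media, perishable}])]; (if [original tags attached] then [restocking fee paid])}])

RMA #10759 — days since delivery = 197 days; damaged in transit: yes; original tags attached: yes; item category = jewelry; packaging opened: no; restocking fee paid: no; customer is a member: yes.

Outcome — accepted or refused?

Refused

Atomic conditions:
  NOT packaging opened: no → true
  customer is a member: yes → true
  days since delivery = 126 days: 197 == 126 is false
  damaged in transit: yes → true
  item category ∈ {furniture, media, perishable}: jewelry is not in the set → false
  original tags attached: yes → true
  restocking fee paid: no → false
Combine:
[1.2] true OR false = true
[1] true AND true = true
[2.1.1] true → false = false
[2.1] NOT false = true
[2.2] true → false = false
[2] true AND false = false
[root] true → false = false
Overall: false → refused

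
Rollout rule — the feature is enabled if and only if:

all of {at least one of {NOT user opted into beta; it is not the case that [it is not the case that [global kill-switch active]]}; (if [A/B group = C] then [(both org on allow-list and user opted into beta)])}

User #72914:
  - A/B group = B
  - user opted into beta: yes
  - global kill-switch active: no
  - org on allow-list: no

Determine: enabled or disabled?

Disabled

Atomic conditions:
  NOT user opted into beta: yes → false
  global kill-switch active: no → false
  A/B group = C: B == C is false
  org on allow-list: no → false
  user opted into beta: yes → true
Combine:
[1.2.1] NOT false = true
[1.2] NOT true = false
[1] false OR false = false
[2.2] false AND true = false
[2] false → false (antecedent false ⇒ implication holds) = true
[root] false AND true = false
Overall: false → disabled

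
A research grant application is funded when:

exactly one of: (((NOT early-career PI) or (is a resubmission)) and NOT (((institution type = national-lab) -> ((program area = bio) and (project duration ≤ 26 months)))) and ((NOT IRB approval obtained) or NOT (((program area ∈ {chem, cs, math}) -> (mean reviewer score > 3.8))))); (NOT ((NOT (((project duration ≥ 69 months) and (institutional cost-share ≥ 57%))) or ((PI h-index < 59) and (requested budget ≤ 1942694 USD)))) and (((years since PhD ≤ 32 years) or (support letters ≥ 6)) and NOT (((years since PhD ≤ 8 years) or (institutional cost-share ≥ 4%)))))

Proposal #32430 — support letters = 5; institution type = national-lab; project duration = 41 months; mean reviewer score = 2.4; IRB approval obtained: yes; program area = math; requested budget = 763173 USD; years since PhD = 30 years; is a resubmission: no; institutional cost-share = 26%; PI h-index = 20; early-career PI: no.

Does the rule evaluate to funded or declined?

Atomic conditions:
  NOT early-career PI: no → true
  is a resubmission: no → false
  institution type = national-lab: national-lab == national-lab is true
  program area = bio: math == bio is false
  project duration ≤ 26 months: 41 ≤ 26 is false
  NOT IRB approval obtained: yes → false
  program area ∈ {chem, cs, math}: math is in the set → true
  mean reviewer score > 3.8: 2.4 > 3.8 is false
  project duration ≥ 69 months: 41 ≥ 69 is false
  institutional cost-share ≥ 57%: 26 ≥ 57 is false
  PI h-index < 59: 20 < 59 is true
  requested budget ≤ 1942694 USD: 763173 ≤ 1942694 is true
  years since PhD ≤ 32 years: 30 ≤ 32 is true
  support letters ≥ 6: 5 ≥ 6 is false
  years since PhD ≤ 8 years: 30 ≤ 8 is false
  institutional cost-share ≥ 4%: 26 ≥ 4 is true
Combine:
[1.1] true OR false = true
[1.2.1.2] false AND false = false
[1.2.1] true → false = false
[1.2] NOT false = true
[1.3.2.1] true → false = false
[1.3.2] NOT false = true
[1.3] false OR true = true
[1] true AND true AND true = true
[2.1.1.1.1] false AND false = false
[2.1.1.1] NOT false = true
[2.1.1.2] true AND true = true
[2.1.1] true OR true = true
[2.1] NOT true = false
[2.2.1] true OR false = true
[2.2.2.1] false OR true = true
[2.2.2] NOT true = false
[2.2] true AND false = false
[2] false AND false = false
[root] exactly-one(true, false) = true
Overall: true → funded

Funded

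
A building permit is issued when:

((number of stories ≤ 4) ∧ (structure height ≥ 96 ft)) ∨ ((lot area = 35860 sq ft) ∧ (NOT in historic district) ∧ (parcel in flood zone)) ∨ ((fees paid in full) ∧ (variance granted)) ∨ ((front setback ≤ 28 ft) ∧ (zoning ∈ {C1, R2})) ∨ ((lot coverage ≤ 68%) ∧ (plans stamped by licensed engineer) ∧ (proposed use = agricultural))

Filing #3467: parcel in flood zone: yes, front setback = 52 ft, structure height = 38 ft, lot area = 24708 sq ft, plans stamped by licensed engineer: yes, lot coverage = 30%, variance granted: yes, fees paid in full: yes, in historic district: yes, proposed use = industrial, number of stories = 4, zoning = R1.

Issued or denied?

Atomic conditions:
  number of stories ≤ 4: 4 ≤ 4 is true
  structure height ≥ 96 ft: 38 ≥ 96 is false
  lot area = 35860 sq ft: 24708 == 35860 is false
  NOT in historic district: yes → false
  parcel in flood zone: yes → true
  fees paid in full: yes → true
  variance granted: yes → true
  front setback ≤ 28 ft: 52 ≤ 28 is false
  zoning ∈ {C1, R2}: R1 is not in the set → false
  lot coverage ≤ 68%: 30 ≤ 68 is true
  plans stamped by licensed engineer: yes → true
  proposed use = agricultural: industrial == agricultural is false
Combine:
[1] true AND false = false
[2] false AND false AND true = false
[3] true AND true = true
[4] false AND false = false
[5] true AND true AND false = false
[root] false OR false OR true OR false OR false = true
Overall: true → issued

Issued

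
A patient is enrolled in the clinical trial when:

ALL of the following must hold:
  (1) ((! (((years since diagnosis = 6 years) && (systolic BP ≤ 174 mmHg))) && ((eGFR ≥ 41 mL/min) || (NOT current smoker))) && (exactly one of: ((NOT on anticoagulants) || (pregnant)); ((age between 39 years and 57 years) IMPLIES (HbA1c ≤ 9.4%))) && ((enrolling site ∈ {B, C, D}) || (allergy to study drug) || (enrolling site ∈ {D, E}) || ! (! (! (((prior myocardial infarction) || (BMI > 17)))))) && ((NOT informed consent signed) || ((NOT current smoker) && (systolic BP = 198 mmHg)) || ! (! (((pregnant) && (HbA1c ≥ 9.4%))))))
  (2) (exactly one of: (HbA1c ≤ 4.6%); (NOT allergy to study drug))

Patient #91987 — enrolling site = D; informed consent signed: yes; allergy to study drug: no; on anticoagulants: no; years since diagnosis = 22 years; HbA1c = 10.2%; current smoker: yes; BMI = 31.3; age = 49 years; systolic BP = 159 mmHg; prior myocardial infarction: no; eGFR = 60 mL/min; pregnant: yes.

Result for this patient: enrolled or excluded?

Atomic conditions:
  years since diagnosis = 6 years: 22 == 6 is false
  systolic BP ≤ 174 mmHg: 159 ≤ 174 is true
  eGFR ≥ 41 mL/min: 60 ≥ 41 is true
  NOT current smoker: yes → false
  NOT on anticoagulants: no → true
  pregnant: yes → true
  age between 39 years and 57 years: 49 in [39, 57] is true
  HbA1c ≤ 9.4%: 10.2 ≤ 9.4 is false
  enrolling site ∈ {B, C, D}: D is in the set → true
  allergy to study drug: no → false
  enrolling site ∈ {D, E}: D is in the set → true
  prior myocardial infarction: no → false
  BMI > 17: 31.3 > 17 is true
  NOT informed consent signed: yes → false
  systolic BP = 198 mmHg: 159 == 198 is false
  HbA1c ≥ 9.4%: 10.2 ≥ 9.4 is true
  HbA1c ≤ 4.6%: 10.2 ≤ 4.6 is false
  NOT allergy to study drug: no → true
Combine:
[1.1.1.1] false AND true = false
[1.1.1] NOT false = true
[1.1.2] true OR false = true
[1.1] true AND true = true
[1.2.1] true OR true = true
[1.2.2] true → false = false
[1.2] exactly-one(true, false) = true
[1.3.4.1.1.1] false OR true = true
[1.3.4.1.1] NOT true = false
[1.3.4.1] NOT false = true
[1.3.4] NOT true = false
[1.3] true OR false OR true OR false = true
[1.4.2] false AND false = false
[1.4.3.1.1] true AND true = true
[1.4.3.1] NOT true = false
[1.4.3] NOT false = true
[1.4] false OR false OR true = true
[1] true AND true AND true AND true = true
[2] exactly-one(false, true) = true
[root] true AND true = true
Overall: true → enrolled

Enrolled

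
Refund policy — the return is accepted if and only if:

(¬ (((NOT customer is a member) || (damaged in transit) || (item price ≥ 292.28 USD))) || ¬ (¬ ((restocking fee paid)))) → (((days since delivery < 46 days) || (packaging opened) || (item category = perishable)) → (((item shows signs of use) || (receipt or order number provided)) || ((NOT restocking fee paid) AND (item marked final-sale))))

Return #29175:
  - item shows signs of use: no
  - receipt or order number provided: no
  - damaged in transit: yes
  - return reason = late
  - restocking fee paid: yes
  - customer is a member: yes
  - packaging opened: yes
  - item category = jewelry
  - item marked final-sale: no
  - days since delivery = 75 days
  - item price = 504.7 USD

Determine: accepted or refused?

Refused

Atomic conditions:
  NOT customer is a member: yes → false
  damaged in transit: yes → true
  item price ≥ 292.28 USD: 504.7 ≥ 292.28 is true
  restocking fee paid: yes → true
  days since delivery < 46 days: 75 < 46 is false
  packaging opened: yes → true
  item category = perishable: jewelry == perishable is false
  item shows signs of use: no → false
  receipt or order number provided: no → false
  NOT restocking fee paid: yes → false
  item marked final-sale: no → false
Combine:
[1.1.1] false OR true OR true = true
[1.1] NOT true = false
[1.2.1] NOT true = false
[1.2] NOT false = true
[1] false OR true = true
[2.1] false OR true OR false = true
[2.2.1] false OR false = false
[2.2.2] false AND false = false
[2.2] false OR false = false
[2] true → false = false
[root] true → false = false
Overall: false → refused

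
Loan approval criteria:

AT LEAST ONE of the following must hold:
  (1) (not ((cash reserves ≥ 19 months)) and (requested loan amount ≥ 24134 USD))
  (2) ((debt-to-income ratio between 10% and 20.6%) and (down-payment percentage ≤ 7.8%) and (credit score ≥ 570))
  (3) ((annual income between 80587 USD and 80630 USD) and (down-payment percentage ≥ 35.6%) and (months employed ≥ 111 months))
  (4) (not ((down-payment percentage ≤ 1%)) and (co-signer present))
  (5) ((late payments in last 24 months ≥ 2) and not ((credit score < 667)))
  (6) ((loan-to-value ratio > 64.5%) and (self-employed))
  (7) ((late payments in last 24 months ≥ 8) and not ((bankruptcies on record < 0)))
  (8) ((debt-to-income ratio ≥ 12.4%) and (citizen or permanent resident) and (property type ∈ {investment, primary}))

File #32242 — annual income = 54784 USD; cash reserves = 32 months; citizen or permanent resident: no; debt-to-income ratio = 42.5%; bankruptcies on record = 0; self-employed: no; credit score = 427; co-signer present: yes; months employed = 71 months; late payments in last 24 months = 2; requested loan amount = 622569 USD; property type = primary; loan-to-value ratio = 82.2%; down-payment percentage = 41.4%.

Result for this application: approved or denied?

Atomic conditions:
  cash reserves ≥ 19 months: 32 ≥ 19 is true
  requested loan amount ≥ 24134 USD: 622569 ≥ 24134 is true
  debt-to-income ratio between 10% and 20.6%: 42.5 in [10, 20.6] is false
  down-payment percentage ≤ 7.8%: 41.4 ≤ 7.8 is false
  credit score ≥ 570: 427 ≥ 570 is false
  annual income between 80587 USD and 80630 USD: 54784 in [80587, 80630] is false
  down-payment percentage ≥ 35.6%: 41.4 ≥ 35.6 is true
  months employed ≥ 111 months: 71 ≥ 111 is false
  down-payment percentage ≤ 1%: 41.4 ≤ 1 is false
  co-signer present: yes → true
  late payments in last 24 months ≥ 2: 2 ≥ 2 is true
  credit score < 667: 427 < 667 is true
  loan-to-value ratio > 64.5%: 82.2 > 64.5 is true
  self-employed: no → false
  late payments in last 24 months ≥ 8: 2 ≥ 8 is false
  bankruptcies on record < 0: 0 < 0 is false
  debt-to-income ratio ≥ 12.4%: 42.5 ≥ 12.4 is true
  citizen or permanent resident: no → false
  property type ∈ {investment, primary}: primary is in the set → true
Combine:
[1.1] NOT true = false
[1] false AND true = false
[2] false AND false AND false = false
[3] false AND true AND false = false
[4.1] NOT false = true
[4] true AND true = true
[5.2] NOT true = false
[5] true AND false = false
[6] true AND false = false
[7.2] NOT false = true
[7] false AND true = false
[8] true AND false AND true = false
[root] false OR false OR false OR true OR false OR false OR false OR false = true
Overall: true → approved

Approved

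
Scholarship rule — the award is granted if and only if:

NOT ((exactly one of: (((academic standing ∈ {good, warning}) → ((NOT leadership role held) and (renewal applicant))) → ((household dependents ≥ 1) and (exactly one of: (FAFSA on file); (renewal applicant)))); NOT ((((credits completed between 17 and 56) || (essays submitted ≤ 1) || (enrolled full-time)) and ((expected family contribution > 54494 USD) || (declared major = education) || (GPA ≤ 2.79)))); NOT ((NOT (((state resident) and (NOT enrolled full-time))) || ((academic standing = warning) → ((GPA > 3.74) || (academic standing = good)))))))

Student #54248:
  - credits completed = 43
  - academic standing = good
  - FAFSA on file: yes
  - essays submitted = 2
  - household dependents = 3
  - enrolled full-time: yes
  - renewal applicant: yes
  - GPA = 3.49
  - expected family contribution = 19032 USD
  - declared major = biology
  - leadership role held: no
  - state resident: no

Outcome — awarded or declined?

Declined

Atomic conditions:
  academic standing ∈ {good, warning}: good is in the set → true
  NOT leadership role held: no → true
  renewal applicant: yes → true
  household dependents ≥ 1: 3 ≥ 1 is true
  FAFSA on file: yes → true
  credits completed between 17 and 56: 43 in [17, 56] is true
  essays submitted ≤ 1: 2 ≤ 1 is false
  enrolled full-time: yes → true
  expected family contribution > 54494 USD: 19032 > 54494 is false
  declared major = education: biology == education is false
  GPA ≤ 2.79: 3.49 ≤ 2.79 is false
  state resident: no → false
  NOT enrolled full-time: yes → false
  academic standing = warning: good == warning is false
  GPA > 3.74: 3.49 > 3.74 is false
  academic standing = good: good == good is true
Combine:
[1.1.1.2] true AND true = true
[1.1.1] true → true = true
[1.1.2.2] exactly-one(true, true) = false
[1.1.2] true AND false = false
[1.1] true → false = false
[1.2.1.1] true OR false OR true = true
[1.2.1.2] false OR false OR false = false
[1.2.1] true AND false = false
[1.2] NOT false = true
[1.3.1.1.1] false AND false = false
[1.3.1.1] NOT false = true
[1.3.1.2.2] false OR true = true
[1.3.1.2] false → true (antecedent false ⇒ implication holds) = true
[1.3.1] true OR true = true
[1.3] NOT true = false
[1] exactly-one(false, true, false) = true
[root] NOT true = false
Overall: false → declined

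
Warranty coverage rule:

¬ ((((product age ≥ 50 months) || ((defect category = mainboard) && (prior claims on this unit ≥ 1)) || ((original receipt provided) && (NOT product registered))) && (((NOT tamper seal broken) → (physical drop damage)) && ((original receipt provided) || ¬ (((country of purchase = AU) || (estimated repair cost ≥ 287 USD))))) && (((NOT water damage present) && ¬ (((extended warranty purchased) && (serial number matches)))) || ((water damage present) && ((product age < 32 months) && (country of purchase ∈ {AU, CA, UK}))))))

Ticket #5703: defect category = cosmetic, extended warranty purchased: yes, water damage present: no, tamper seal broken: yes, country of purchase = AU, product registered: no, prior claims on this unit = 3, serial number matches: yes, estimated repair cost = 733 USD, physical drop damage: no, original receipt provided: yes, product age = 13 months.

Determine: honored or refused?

Honored

Atomic conditions:
  product age ≥ 50 months: 13 ≥ 50 is false
  defect category = mainboard: cosmetic == mainboard is false
  prior claims on this unit ≥ 1: 3 ≥ 1 is true
  original receipt provided: yes → true
  NOT product registered: no → true
  NOT tamper seal broken: yes → false
  physical drop damage: no → false
  country of purchase = AU: AU == AU is true
  estimated repair cost ≥ 287 USD: 733 ≥ 287 is true
  NOT water damage present: no → true
  extended warranty purchased: yes → true
  serial number matches: yes → true
  water damage present: no → false
  product age < 32 months: 13 < 32 is true
  country of purchase ∈ {AU, CA, UK}: AU is in the set → true
Combine:
[1.1.2] false AND true = false
[1.1.3] true AND true = true
[1.1] false OR false OR true = true
[1.2.1] false → false (antecedent false ⇒ implication holds) = true
[1.2.2.2.1] true OR true = true
[1.2.2.2] NOT true = false
[1.2.2] true OR false = true
[1.2] true AND true = true
[1.3.1.2.1] true AND true = true
[1.3.1.2] NOT true = false
[1.3.1] true AND false = false
[1.3.2.2] true AND true = true
[1.3.2] false AND true = false
[1.3] false OR false = false
[1] true AND true AND false = false
[root] NOT false = true
Overall: true → honored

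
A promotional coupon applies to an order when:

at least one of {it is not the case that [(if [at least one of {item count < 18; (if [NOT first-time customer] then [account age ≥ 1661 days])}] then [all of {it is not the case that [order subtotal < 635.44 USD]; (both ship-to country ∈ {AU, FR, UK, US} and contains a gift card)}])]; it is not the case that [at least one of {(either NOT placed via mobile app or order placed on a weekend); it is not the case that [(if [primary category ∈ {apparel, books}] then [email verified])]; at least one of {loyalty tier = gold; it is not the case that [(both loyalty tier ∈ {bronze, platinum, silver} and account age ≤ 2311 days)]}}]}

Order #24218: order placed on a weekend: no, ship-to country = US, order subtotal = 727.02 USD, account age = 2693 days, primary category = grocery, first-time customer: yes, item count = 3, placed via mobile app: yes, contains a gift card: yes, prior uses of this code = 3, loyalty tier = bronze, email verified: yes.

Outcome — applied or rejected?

Rejected

Atomic conditions:
  item count < 18: 3 < 18 is true
  NOT first-time customer: yes → false
  account age ≥ 1661 days: 2693 ≥ 1661 is true
  order subtotal < 635.44 USD: 727.02 < 635.44 is false
  ship-to country ∈ {AU, FR, UK, US}: US is in the set → true
  contains a gift card: yes → true
  NOT placed via mobile app: yes → false
  order placed on a weekend: no → false
  primary category ∈ {apparel, books}: grocery is not in the set → false
  email verified: yes → true
  loyalty tier = gold: bronze == gold is false
  loyalty tier ∈ {bronze, platinum, silver}: bronze is in the set → true
  account age ≤ 2311 days: 2693 ≤ 2311 is false
Combine:
[1.1.1.2] false → true (antecedent false ⇒ implication holds) = true
[1.1.1] true OR true = true
[1.1.2.1] NOT false = true
[1.1.2.2] true AND true = true
[1.1.2] true AND true = true
[1.1] true → true = true
[1] NOT true = false
[2.1.1] false OR false = false
[2.1.2.1] false → true (antecedent false ⇒ implication holds) = true
[2.1.2] NOT true = false
[2.1.3.2.1] true AND false = false
[2.1.3.2] NOT false = true
[2.1.3] false OR true = true
[2.1] false OR false OR true = true
[2] NOT true = false
[root] false OR false = false
Overall: false → rejected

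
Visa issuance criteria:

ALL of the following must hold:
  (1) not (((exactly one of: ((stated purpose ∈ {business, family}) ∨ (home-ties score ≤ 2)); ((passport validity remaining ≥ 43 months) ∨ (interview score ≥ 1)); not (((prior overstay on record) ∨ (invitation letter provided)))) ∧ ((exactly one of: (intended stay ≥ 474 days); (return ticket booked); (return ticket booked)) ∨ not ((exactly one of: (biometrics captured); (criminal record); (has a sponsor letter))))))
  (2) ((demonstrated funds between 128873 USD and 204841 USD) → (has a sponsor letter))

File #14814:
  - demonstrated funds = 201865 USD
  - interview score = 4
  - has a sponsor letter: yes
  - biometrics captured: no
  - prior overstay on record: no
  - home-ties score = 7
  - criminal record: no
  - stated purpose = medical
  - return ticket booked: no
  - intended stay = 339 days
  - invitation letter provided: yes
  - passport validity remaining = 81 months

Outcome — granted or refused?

Granted

Atomic conditions:
  stated purpose ∈ {business, family}: medical is not in the set → false
  home-ties score ≤ 2: 7 ≤ 2 is false
  passport validity remaining ≥ 43 months: 81 ≥ 43 is true
  interview score ≥ 1: 4 ≥ 1 is true
  prior overstay on record: no → false
  invitation letter provided: yes → true
  intended stay ≥ 474 days: 339 ≥ 474 is false
  return ticket booked: no → false
  biometrics captured: no → false
  criminal record: no → false
  has a sponsor letter: yes → true
  demonstrated funds between 128873 USD and 204841 USD: 201865 in [128873, 204841] is true
Combine:
[1.1.1.1] false OR false = false
[1.1.1.2] true OR true = true
[1.1.1.3.1] false OR true = true
[1.1.1.3] NOT true = false
[1.1.1] exactly-one(false, true, false) = true
[1.1.2.1] exactly-one(false, false, false) = false
[1.1.2.2.1] exactly-one(false, false, true) = true
[1.1.2.2] NOT true = false
[1.1.2] false OR false = false
[1.1] true AND false = false
[1] NOT false = true
[2] true → true = true
[root] true AND true = true
Overall: true → granted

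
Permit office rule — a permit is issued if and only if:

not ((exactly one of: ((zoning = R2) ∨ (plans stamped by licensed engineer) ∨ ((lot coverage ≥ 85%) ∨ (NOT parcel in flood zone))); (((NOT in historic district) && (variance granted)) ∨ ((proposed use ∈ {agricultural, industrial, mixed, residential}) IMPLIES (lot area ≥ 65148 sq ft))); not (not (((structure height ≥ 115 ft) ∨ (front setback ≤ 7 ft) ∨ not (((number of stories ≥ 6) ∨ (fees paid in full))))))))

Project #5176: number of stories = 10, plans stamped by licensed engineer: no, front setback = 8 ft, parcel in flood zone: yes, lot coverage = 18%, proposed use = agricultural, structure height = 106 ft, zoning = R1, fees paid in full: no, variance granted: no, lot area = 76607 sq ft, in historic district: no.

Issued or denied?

Atomic conditions:
  zoning = R2: R1 == R2 is false
  plans stamped by licensed engineer: no → false
  lot coverage ≥ 85%: 18 ≥ 85 is false
  NOT parcel in flood zone: yes → false
  NOT in historic district: no → true
  variance granted: no → false
  proposed use ∈ {agricultural, industrial, mixed, residential}: agricultural is in the set → true
  lot area ≥ 65148 sq ft: 76607 ≥ 65148 is true
  structure height ≥ 115 ft: 106 ≥ 115 is false
  front setback ≤ 7 ft: 8 ≤ 7 is false
  number of stories ≥ 6: 10 ≥ 6 is true
  fees paid in full: no → false
Combine:
[1.1.3] false OR false = false
[1.1] false OR false OR false = false
[1.2.1] true AND false = false
[1.2.2] true → true = true
[1.2] false OR true = true
[1.3.1.1.3.1] true OR false = true
[1.3.1.1.3] NOT true = false
[1.3.1.1] false OR false OR false = false
[1.3.1] NOT false = true
[1.3] NOT true = false
[1] exactly-one(false, true, false) = true
[root] NOT true = false
Overall: false → denied

Denied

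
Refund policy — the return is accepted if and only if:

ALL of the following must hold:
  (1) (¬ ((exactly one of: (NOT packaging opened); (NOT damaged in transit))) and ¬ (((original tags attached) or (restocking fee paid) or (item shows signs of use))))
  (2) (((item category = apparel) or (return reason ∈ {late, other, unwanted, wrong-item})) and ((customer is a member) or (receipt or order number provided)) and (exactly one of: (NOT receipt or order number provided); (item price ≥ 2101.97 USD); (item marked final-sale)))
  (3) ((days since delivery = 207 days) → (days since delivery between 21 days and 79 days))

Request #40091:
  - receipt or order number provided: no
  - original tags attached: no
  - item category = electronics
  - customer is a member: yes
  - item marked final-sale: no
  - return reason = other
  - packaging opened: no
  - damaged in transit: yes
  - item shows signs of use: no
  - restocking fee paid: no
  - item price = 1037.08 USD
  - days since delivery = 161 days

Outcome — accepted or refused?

Refused

Atomic conditions:
  NOT packaging opened: no → true
  NOT damaged in transit: yes → false
  original tags attached: no → false
  restocking fee paid: no → false
  item shows signs of use: no → false
  item category = apparel: electronics == apparel is false
  return reason ∈ {late, other, unwanted, wrong-item}: other is in the set → true
  customer is a member: yes → true
  receipt or order number provided: no → false
  NOT receipt or order number provided: no → true
  item price ≥ 2101.97 USD: 1037.08 ≥ 2101.97 is false
  item marked final-sale: no → false
  days since delivery = 207 days: 161 == 207 is false
  days since delivery between 21 days and 79 days: 161 in [21, 79] is false
Combine:
[1.1.1] exactly-one(true, false) = true
[1.1] NOT true = false
[1.2.1] false OR false OR false = false
[1.2] NOT false = true
[1] false AND true = false
[2.1] false OR true = true
[2.2] true OR false = true
[2.3] exactly-one(true, false, false) = true
[2] true AND true AND true = true
[3] false → false (antecedent false ⇒ implication holds) = true
[root] false AND true AND true = false
Overall: false → refused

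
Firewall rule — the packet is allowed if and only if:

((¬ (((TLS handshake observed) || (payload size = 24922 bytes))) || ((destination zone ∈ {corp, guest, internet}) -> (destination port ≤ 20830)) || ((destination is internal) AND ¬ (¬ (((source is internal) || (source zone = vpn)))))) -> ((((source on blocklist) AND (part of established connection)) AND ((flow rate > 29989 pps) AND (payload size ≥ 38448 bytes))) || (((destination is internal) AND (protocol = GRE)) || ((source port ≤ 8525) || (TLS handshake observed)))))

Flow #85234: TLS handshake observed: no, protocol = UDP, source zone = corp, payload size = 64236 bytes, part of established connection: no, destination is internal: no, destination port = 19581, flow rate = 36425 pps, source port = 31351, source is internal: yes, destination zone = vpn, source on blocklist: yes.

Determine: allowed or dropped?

Dropped

Atomic conditions:
  TLS handshake observed: no → false
  payload size = 24922 bytes: 64236 == 24922 is false
  destination zone ∈ {corp, guest, internet}: vpn is not in the set → false
  destination port ≤ 20830: 19581 ≤ 20830 is true
  destination is internal: no → false
  source is internal: yes → true
  source zone = vpn: corp == vpn is false
  source on blocklist: yes → true
  part of established connection: no → false
  flow rate > 29989 pps: 36425 > 29989 is true
  payload size ≥ 38448 bytes: 64236 ≥ 38448 is true
  protocol = GRE: UDP == GRE is false
  source port ≤ 8525: 31351 ≤ 8525 is false
Combine:
[1.1.1] false OR false = false
[1.1] NOT false = true
[1.2] false → true (antecedent false ⇒ implication holds) = true
[1.3.2.1.1] true OR false = true
[1.3.2.1] NOT true = false
[1.3.2] NOT false = true
[1.3] false AND true = false
[1] true OR true OR false = true
[2.1.1] true AND false = false
[2.1.2] true AND true = true
[2.1] false AND true = false
[2.2.1] false AND false = false
[2.2.2] false OR false = false
[2.2] false OR false = false
[2] false OR false = false
[root] true → false = false
Overall: false → dropped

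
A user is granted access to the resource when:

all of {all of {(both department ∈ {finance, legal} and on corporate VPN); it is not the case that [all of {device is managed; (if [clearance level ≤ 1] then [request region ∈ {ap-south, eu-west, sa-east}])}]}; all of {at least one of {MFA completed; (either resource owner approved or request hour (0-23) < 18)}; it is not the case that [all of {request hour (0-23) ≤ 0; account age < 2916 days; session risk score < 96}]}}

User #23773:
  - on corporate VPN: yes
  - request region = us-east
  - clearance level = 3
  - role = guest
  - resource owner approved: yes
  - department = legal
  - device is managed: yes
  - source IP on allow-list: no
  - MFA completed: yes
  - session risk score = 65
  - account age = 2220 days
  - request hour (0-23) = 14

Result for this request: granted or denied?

Atomic conditions:
  department ∈ {finance, legal}: legal is in the set → true
  on corporate VPN: yes → true
  device is managed: yes → true
  clearance level ≤ 1: 3 ≤ 1 is false
  request region ∈ {ap-south, eu-west, sa-east}: us-east is not in the set → false
  MFA completed: yes → true
  resource owner approved: yes → true
  request hour (0-23) < 18: 14 < 18 is true
  request hour (0-23) ≤ 0: 14 ≤ 0 is false
  account age < 2916 days: 2220 < 2916 is true
  session risk score < 96: 65 < 96 is true
Combine:
[1.1] true AND true = true
[1.2.1.2] false → false (antecedent false ⇒ implication holds) = true
[1.2.1] true AND true = true
[1.2] NOT true = false
[1] true AND false = false
[2.1.2] true OR true = true
[2.1] true OR true = true
[2.2.1] false AND true AND true = false
[2.2] NOT false = true
[2] true AND true = true
[root] false AND true = false
Overall: false → denied

Denied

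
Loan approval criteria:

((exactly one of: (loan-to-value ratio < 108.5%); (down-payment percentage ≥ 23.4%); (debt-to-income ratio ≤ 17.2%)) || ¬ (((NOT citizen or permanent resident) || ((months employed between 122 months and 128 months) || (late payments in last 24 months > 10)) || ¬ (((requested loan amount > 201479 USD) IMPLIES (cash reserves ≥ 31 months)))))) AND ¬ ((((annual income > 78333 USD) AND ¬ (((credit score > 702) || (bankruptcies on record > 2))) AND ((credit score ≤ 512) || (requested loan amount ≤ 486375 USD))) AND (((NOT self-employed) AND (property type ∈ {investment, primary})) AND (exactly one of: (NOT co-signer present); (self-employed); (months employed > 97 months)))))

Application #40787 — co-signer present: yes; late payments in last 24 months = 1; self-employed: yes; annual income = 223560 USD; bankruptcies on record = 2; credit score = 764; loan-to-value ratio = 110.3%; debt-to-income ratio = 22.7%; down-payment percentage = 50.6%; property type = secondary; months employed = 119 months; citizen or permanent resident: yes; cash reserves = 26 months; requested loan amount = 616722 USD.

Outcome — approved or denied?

Atomic conditions:
  loan-to-value ratio < 108.5%: 110.3 < 108.5 is false
  down-payment percentage ≥ 23.4%: 50.6 ≥ 23.4 is true
  debt-to-income ratio ≤ 17.2%: 22.7 ≤ 17.2 is false
  NOT citizen or permanent resident: yes → false
  months employed between 122 months and 128 months: 119 in [122, 128] is false
  late payments in last 24 months > 10: 1 > 10 is false
  requested loan amount > 201479 USD: 616722 > 201479 is true
  cash reserves ≥ 31 months: 26 ≥ 31 is false
  annual income > 78333 USD: 223560 > 78333 is true
  credit score > 702: 764 > 702 is true
  bankruptcies on record > 2: 2 > 2 is false
  credit score ≤ 512: 764 ≤ 512 is false
  requested loan amount ≤ 486375 USD: 616722 ≤ 486375 is false
  NOT self-employed: yes → false
  property type ∈ {investment, primary}: secondary is not in the set → false
  NOT co-signer present: yes → false
  self-employed: yes → true
  months employed > 97 months: 119 > 97 is true
Combine:
[1.1] exactly-one(false, true, false) = true
[1.2.1.2] false OR false = false
[1.2.1.3.1] true → false = false
[1.2.1.3] NOT false = true
[1.2.1] false OR false OR true = true
[1.2] NOT true = false
[1] true OR false = true
[2.1.1.2.1] true OR false = true
[2.1.1.2] NOT true = false
[2.1.1.3] false OR false = false
[2.1.1] true AND false AND false = false
[2.1.2.1] false AND false = false
[2.1.2.2] exactly-one(false, true, true) = false
[2.1.2] false AND false = false
[2.1] false AND false = false
[2] NOT false = true
[root] true AND true = true
Overall: true → approved

Approved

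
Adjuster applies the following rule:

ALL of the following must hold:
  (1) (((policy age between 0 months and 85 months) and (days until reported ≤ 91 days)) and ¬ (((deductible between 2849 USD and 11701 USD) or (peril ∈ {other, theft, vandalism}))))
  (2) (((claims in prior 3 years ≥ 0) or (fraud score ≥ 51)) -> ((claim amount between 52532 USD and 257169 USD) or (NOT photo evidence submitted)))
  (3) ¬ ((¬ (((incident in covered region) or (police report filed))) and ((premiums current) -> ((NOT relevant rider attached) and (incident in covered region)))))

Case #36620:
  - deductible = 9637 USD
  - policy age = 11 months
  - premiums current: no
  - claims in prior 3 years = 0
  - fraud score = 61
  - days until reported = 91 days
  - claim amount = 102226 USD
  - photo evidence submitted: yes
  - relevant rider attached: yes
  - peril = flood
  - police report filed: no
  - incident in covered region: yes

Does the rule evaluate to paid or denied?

Atomic conditions:
  policy age between 0 months and 85 months: 11 in [0, 85] is true
  days until reported ≤ 91 days: 91 ≤ 91 is true
  deductible between 2849 USD and 11701 USD: 9637 in [2849, 11701] is true
  peril ∈ {other, theft, vandalism}: flood is not in the set → false
  claims in prior 3 years ≥ 0: 0 ≥ 0 is true
  fraud score ≥ 51: 61 ≥ 51 is true
  claim amount between 52532 USD and 257169 USD: 102226 in [52532, 257169] is true
  NOT photo evidence submitted: yes → false
  incident in covered region: yes → true
  police report filed: no → false
  premiums current: no → false
  NOT relevant rider attached: yes → false
Combine:
[1.1] true AND true = true
[1.2.1] true OR false = true
[1.2] NOT true = false
[1] true AND false = false
[2.1] true OR true = true
[2.2] true OR false = true
[2] true → true = true
[3.1.1.1] true OR false = true
[3.1.1] NOT true = false
[3.1.2.2] false AND true = false
[3.1.2] false → false (antecedent false ⇒ implication holds) = true
[3.1] false AND true = false
[3] NOT false = true
[root] false AND true AND true = false
Overall: false → denied

Denied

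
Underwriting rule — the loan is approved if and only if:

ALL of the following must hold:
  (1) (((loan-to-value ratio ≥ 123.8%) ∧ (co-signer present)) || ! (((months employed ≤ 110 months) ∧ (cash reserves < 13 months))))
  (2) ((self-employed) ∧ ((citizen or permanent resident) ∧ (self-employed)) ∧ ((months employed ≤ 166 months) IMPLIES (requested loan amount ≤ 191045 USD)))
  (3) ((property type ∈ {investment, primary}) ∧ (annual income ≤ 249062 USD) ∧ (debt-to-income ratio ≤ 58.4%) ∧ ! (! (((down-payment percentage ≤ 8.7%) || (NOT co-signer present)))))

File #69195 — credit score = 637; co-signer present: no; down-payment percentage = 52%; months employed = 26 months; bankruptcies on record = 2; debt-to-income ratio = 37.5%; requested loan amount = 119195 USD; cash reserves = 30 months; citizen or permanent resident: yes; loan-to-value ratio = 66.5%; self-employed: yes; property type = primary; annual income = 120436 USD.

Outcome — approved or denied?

Atomic conditions:
  loan-to-value ratio ≥ 123.8%: 66.5 ≥ 123.8 is false
  co-signer present: no → false
  months employed ≤ 110 months: 26 ≤ 110 is true
  cash reserves < 13 months: 30 < 13 is false
  self-employed: yes → true
  citizen or permanent resident: yes → true
  months employed ≤ 166 months: 26 ≤ 166 is true
  requested loan amount ≤ 191045 USD: 119195 ≤ 191045 is true
  property type ∈ {investment, primary}: primary is in the set → true
  annual income ≤ 249062 USD: 120436 ≤ 249062 is true
  debt-to-income ratio ≤ 58.4%: 37.5 ≤ 58.4 is true
  down-payment percentage ≤ 8.7%: 52 ≤ 8.7 is false
  NOT co-signer present: no → true
Combine:
[1.1] false AND false = false
[1.2.1] true AND false = false
[1.2] NOT false = true
[1] false OR true = true
[2.2] true AND true = true
[2.3] true → true = true
[2] true AND true AND true = true
[3.4.1.1] false OR true = true
[3.4.1] NOT true = false
[3.4] NOT false = true
[3] true AND true AND true AND true = true
[root] true AND true AND true = true
Overall: true → approved

Approved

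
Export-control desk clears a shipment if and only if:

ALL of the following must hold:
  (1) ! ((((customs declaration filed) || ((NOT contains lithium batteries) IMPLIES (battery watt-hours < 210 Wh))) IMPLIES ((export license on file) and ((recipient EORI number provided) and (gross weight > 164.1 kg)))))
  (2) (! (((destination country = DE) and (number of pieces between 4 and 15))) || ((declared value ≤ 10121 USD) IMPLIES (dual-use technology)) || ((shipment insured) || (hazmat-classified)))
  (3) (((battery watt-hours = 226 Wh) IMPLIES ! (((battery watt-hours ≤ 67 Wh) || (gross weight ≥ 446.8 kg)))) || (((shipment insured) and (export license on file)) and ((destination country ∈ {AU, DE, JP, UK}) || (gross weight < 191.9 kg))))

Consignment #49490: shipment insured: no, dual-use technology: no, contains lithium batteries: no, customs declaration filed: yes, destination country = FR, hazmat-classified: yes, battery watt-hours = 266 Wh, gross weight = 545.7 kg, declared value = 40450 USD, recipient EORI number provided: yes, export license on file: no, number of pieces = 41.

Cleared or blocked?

Cleared

Atomic conditions:
  customs declaration filed: yes → true
  NOT contains lithium batteries: no → true
  battery watt-hours < 210 Wh: 266 < 210 is false
  export license on file: no → false
  recipient EORI number provided: yes → true
  gross weight > 164.1 kg: 545.7 > 164.1 is true
  destination country = DE: FR == DE is false
  number of pieces between 4 and 15: 41 in [4, 15] is false
  declared value ≤ 10121 USD: 40450 ≤ 10121 is false
  dual-use technology: no → false
  shipment insured: no → false
  hazmat-classified: yes → true
  battery watt-hours = 226 Wh: 266 == 226 is false
  battery watt-hours ≤ 67 Wh: 266 ≤ 67 is false
  gross weight ≥ 446.8 kg: 545.7 ≥ 446.8 is true
  destination country ∈ {AU, DE, JP, UK}: FR is not in the set → false
  gross weight < 191.9 kg: 545.7 < 191.9 is false
Combine:
[1.1.1.2] true → false = false
[1.1.1] true OR false = true
[1.1.2.2] true AND true = true
[1.1.2] false AND true = false
[1.1] true → false = false
[1] NOT false = true
[2.1.1] false AND false = false
[2.1] NOT false = true
[2.2] false → false (antecedent false ⇒ implication holds) = true
[2.3] false OR true = true
[2] true OR true OR true = true
[3.1.2.1] false OR true = true
[3.1.2] NOT true = false
[3.1] false → false (antecedent false ⇒ implication holds) = true
[3.2.1] false AND false = false
[3.2.2] false OR false = false
[3.2] false AND false = false
[3] true OR false = true
[root] true AND true AND true = true
Overall: true → cleared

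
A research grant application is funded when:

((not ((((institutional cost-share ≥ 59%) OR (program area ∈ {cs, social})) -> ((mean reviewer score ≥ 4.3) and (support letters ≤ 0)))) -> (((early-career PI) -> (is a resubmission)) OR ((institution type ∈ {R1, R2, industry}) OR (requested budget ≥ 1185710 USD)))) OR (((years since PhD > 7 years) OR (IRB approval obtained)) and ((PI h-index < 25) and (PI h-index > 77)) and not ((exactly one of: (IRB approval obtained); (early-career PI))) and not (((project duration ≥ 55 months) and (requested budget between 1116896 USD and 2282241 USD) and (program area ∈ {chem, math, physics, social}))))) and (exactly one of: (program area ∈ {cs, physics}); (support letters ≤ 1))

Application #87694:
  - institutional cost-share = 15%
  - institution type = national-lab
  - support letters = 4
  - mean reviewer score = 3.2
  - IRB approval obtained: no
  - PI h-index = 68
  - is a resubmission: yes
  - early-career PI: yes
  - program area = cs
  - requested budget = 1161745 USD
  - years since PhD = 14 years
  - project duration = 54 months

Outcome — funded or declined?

Atomic conditions:
  institutional cost-share ≥ 59%: 15 ≥ 59 is false
  program area ∈ {cs, social}: cs is in the set → true
  mean reviewer score ≥ 4.3: 3.2 ≥ 4.3 is false
  support letters ≤ 0: 4 ≤ 0 is false
  early-career PI: yes → true
  is a resubmission: yes → true
  institution type ∈ {R1, R2, industry}: national-lab is not in the set → false
  requested budget ≥ 1185710 USD: 1161745 ≥ 1185710 is false
  years since PhD > 7 years: 14 > 7 is true
  IRB approval obtained: no → false
  PI h-index < 25: 68 < 25 is false
  PI h-index > 77: 68 > 77 is false
  project duration ≥ 55 months: 54 ≥ 55 is false
  requested budget between 1116896 USD and 2282241 USD: 1161745 in [1116896, 2282241] is true
  program area ∈ {chem, math, physics, social}: cs is not in the set → false
  program area ∈ {cs, physics}: cs is in the set → true
  support letters ≤ 1: 4 ≤ 1 is false
Combine:
[1.1.1.1.1] false OR true = true
[1.1.1.1.2] false AND false = false
[1.1.1.1] true → false = false
[1.1.1] NOT false = true
[1.1.2.1] true → true = true
[1.1.2.2] false OR false = false
[1.1.2] true OR false = true
[1.1] true → true = true
[1.2.1] true OR false = true
[1.2.2] false AND false = false
[1.2.3.1] exactly-one(false, true) = true
[1.2.3] NOT true = false
[1.2.4.1] false AND true AND false = false
[1.2.4] NOT false = true
[1.2] true AND false AND false AND true = false
[1] true OR false = true
[2] exactly-one(true, false) = true
[root] true AND true = true
Overall: true → funded

Funded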